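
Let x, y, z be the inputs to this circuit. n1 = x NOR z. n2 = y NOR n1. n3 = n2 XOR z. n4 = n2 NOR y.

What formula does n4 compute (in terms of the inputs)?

(y NOR (x NOR z)) NOR y

n1 = x NOR z
n2 = y NOR n1 = y NOR (x NOR z)
n4 = n2 NOR y = (y NOR (x NOR z)) NOR y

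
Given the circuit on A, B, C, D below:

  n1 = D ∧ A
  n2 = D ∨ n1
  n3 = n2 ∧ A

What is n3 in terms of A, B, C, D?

n1 = D ∧ A
n2 = D ∨ n1 = D ∨ (D ∧ A)
n3 = n2 ∧ A = (D ∨ (D ∧ A)) ∧ A

(D ∨ (D ∧ A)) ∧ A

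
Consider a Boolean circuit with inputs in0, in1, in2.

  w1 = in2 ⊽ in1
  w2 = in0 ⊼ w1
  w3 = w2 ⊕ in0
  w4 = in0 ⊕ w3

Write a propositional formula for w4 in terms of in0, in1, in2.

w1 = in2 ⊽ in1
w2 = in0 ⊼ w1 = in0 ⊼ (in2 ⊽ in1)
w3 = w2 ⊕ in0 = (in0 ⊼ (in2 ⊽ in1)) ⊕ in0
w4 = in0 ⊕ w3 = in0 ⊕ ((in0 ⊼ (in2 ⊽ in1)) ⊕ in0)

in0 ⊕ ((in0 ⊼ (in2 ⊽ in1)) ⊕ in0)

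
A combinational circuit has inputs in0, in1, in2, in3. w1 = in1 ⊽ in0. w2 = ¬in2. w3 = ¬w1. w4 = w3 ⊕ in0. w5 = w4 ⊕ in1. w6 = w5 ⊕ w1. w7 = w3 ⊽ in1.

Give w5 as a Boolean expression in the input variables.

(¬(in1 ⊽ in0) ⊕ in0) ⊕ in1

w1 = in1 ⊽ in0
w3 = ¬w1 = ¬(in1 ⊽ in0)
w4 = w3 ⊕ in0 = ¬(in1 ⊽ in0) ⊕ in0
w5 = w4 ⊕ in1 = (¬(in1 ⊽ in0) ⊕ in0) ⊕ in1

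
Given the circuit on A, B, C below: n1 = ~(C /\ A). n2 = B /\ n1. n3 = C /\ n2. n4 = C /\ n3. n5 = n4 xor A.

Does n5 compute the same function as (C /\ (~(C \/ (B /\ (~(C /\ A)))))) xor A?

No

n1 = ~(C /\ A)
n2 = B /\ n1 = B /\ (~(C /\ A))
n3 = C /\ n2 = C /\ (B /\ (~(C /\ A)))
n4 = C /\ n3 = C /\ (C /\ (B /\ (~(C /\ A))))
n5 = n4 xor A = (C /\ (C /\ (B /\ (~(C /\ A))))) xor A
At A=0, B=1, C=1: circuit gives 1, formula gives 0.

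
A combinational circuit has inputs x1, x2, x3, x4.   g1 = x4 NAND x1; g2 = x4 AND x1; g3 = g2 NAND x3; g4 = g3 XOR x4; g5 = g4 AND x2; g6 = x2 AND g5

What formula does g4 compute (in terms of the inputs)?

g2 = x4 AND x1
g3 = g2 NAND x3 = (x4 AND x1) NAND x3
g4 = g3 XOR x4 = ((x4 AND x1) NAND x3) XOR x4

((x4 AND x1) NAND x3) XOR x4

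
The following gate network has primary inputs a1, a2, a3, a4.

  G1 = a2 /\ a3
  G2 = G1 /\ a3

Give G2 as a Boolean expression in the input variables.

(a2 /\ a3) /\ a3

G1 = a2 /\ a3
G2 = G1 /\ a3 = (a2 /\ a3) /\ a3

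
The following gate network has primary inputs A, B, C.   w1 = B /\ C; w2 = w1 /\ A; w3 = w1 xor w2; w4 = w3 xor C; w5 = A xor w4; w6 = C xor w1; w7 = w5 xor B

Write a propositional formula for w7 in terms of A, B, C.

w1 = B /\ C
w2 = w1 /\ A = (B /\ C) /\ A
w3 = w1 xor w2 = (B /\ C) xor ((B /\ C) /\ A)
w4 = w3 xor C = ((B /\ C) xor ((B /\ C) /\ A)) xor C
w5 = A xor w4 = A xor (((B /\ C) xor ((B /\ C) /\ A)) xor C)
w7 = w5 xor B = (A xor (((B /\ C) xor ((B /\ C) /\ A)) xor C)) xor B

(A xor (((B /\ C) xor ((B /\ C) /\ A)) xor C)) xor B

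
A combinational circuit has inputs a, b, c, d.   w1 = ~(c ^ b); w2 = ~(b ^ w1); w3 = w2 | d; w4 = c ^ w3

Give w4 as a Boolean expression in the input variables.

c ^ ((~(b ^ (~(c ^ b)))) | d)

w1 = ~(c ^ b)
w2 = ~(b ^ w1) = ~(b ^ (~(c ^ b)))
w3 = w2 | d = (~(b ^ (~(c ^ b)))) | d
w4 = c ^ w3 = c ^ ((~(b ^ (~(c ^ b)))) | d)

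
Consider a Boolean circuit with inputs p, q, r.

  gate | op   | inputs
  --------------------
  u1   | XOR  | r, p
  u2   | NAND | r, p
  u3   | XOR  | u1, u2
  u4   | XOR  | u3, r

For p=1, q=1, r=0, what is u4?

u1 = 0 XOR 1 = 1
u2 = 0 NAND 1 = 1
u3 = 1 XOR 1 = 0
u4 = 0 XOR 0 = 0

0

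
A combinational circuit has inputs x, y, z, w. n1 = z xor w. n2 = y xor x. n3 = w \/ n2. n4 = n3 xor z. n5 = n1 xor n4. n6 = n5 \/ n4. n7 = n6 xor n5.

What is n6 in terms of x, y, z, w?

n1 = z xor w
n2 = y xor x
n3 = w \/ n2 = w \/ (y xor x)
n4 = n3 xor z = (w \/ (y xor x)) xor z
n5 = n1 xor n4 = (z xor w) xor ((w \/ (y xor x)) xor z)
n6 = n5 \/ n4 = ((z xor w) xor ((w \/ (y xor x)) xor z)) \/ ((w \/ (y xor x)) xor z)

((z xor w) xor ((w \/ (y xor x)) xor z)) \/ ((w \/ (y xor x)) xor z)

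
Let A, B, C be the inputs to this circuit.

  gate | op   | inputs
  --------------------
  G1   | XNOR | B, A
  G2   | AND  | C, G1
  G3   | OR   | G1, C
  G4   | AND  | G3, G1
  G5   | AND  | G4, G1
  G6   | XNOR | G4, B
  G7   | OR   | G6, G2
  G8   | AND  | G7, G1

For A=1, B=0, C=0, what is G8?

0

G1 = 0 XNOR 1 = 0
G2 = 0 AND 0 = 0
G3 = 0 OR 0 = 0
G4 = 0 AND 0 = 0
G6 = 0 XNOR 0 = 1
G7 = 1 OR 0 = 1
G8 = 1 AND 0 = 0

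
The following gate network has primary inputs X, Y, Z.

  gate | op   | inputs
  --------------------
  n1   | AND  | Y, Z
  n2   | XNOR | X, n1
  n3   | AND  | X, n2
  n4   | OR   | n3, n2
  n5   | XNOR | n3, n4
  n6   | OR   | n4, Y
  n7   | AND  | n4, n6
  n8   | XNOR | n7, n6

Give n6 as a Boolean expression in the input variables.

n1 = Y AND Z
n2 = X XNOR n1 = X XNOR (Y AND Z)
n3 = X AND n2 = X AND (X XNOR (Y AND Z))
n4 = n3 OR n2 = (X AND (X XNOR (Y AND Z))) OR (X XNOR (Y AND Z))
n6 = n4 OR Y = ((X AND (X XNOR (Y AND Z))) OR (X XNOR (Y AND Z))) OR Y

((X AND (X XNOR (Y AND Z))) OR (X XNOR (Y AND Z))) OR Y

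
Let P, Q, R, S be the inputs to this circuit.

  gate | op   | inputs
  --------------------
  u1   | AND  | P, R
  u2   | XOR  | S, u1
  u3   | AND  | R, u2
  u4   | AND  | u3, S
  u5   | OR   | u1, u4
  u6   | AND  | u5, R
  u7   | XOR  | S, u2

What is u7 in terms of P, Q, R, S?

u1 = P AND R
u2 = S XOR u1 = S XOR (P AND R)
u7 = S XOR u2 = S XOR (S XOR (P AND R))

S XOR (S XOR (P AND R))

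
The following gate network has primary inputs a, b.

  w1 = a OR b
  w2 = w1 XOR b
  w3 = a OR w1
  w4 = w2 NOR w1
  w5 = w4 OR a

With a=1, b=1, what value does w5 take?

w1 = 1 OR 1 = 1
w2 = 1 XOR 1 = 0
w4 = 0 NOR 1 = 0
w5 = 0 OR 1 = 1

1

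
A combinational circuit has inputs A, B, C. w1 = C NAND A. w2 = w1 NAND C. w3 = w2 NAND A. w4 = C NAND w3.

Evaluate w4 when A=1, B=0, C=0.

w1 = 0 NAND 1 = 1
w2 = 1 NAND 0 = 1
w3 = 1 NAND 1 = 0
w4 = 0 NAND 0 = 1

1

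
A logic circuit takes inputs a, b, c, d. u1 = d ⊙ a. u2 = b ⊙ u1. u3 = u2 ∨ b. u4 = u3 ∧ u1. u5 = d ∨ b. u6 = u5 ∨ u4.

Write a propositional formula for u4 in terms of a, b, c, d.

((b ⊙ (d ⊙ a)) ∨ b) ∧ (d ⊙ a)

u1 = d ⊙ a
u2 = b ⊙ u1 = b ⊙ (d ⊙ a)
u3 = u2 ∨ b = (b ⊙ (d ⊙ a)) ∨ b
u4 = u3 ∧ u1 = ((b ⊙ (d ⊙ a)) ∨ b) ∧ (d ⊙ a)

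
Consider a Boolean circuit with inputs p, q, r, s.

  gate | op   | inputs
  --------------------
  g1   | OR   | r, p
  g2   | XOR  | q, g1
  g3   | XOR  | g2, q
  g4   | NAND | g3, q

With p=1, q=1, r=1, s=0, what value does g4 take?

g1 = 1 OR 1 = 1
g2 = 1 XOR 1 = 0
g3 = 0 XOR 1 = 1
g4 = 1 NAND 1 = 0

0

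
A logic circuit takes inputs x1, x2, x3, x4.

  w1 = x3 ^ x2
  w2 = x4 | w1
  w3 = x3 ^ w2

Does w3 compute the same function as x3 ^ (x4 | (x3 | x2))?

No

w1 = x3 ^ x2
w2 = x4 | w1 = x4 | (x3 ^ x2)
w3 = x3 ^ w2 = x3 ^ (x4 | (x3 ^ x2))
At x1=0, x2=1, x3=1, x4=0: circuit gives 1, formula gives 0.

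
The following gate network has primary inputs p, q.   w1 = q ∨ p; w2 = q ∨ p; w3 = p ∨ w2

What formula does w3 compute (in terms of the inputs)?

p ∨ (q ∨ p)

w2 = q ∨ p
w3 = p ∨ w2 = p ∨ (q ∨ p)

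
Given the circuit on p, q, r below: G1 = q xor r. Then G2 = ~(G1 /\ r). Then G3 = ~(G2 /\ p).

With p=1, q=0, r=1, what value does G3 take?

1

G1 = 0 xor 1 = 1
G2 = ~(1 /\ 1) = 0
G3 = ~(0 /\ 1) = 1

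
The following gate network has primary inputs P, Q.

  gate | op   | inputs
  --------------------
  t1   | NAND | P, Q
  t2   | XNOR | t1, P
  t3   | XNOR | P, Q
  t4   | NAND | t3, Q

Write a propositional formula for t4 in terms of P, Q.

t3 = P XNOR Q
t4 = t3 NAND Q = (P XNOR Q) NAND Q

(P XNOR Q) NAND Q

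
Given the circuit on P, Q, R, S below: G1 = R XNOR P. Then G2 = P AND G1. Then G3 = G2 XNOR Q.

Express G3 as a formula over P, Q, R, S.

(P AND (R XNOR P)) XNOR Q

G1 = R XNOR P
G2 = P AND G1 = P AND (R XNOR P)
G3 = G2 XNOR Q = (P AND (R XNOR P)) XNOR Q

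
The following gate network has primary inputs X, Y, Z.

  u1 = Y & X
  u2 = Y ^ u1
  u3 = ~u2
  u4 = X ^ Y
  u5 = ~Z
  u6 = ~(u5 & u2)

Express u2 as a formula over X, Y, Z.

Y ^ (Y & X)

u1 = Y & X
u2 = Y ^ u1 = Y ^ (Y & X)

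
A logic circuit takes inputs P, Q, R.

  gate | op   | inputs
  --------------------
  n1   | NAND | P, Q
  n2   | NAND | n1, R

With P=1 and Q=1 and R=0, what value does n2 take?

n1 = 1 NAND 1 = 0
n2 = 0 NAND 0 = 1

1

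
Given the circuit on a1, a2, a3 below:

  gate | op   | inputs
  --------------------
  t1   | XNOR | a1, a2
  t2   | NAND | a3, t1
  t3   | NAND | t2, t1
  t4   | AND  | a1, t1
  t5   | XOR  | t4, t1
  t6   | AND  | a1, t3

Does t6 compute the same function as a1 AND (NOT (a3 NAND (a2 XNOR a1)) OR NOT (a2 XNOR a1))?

Yes

t1 = a1 XNOR a2
t2 = a3 NAND t1 = a3 NAND (a1 XNOR a2)
t3 = t2 NAND t1 = (a3 NAND (a1 XNOR a2)) NAND (a1 XNOR a2)
t6 = a1 AND t3 = a1 AND ((a3 NAND (a1 XNOR a2)) NAND (a1 XNOR a2))
At a1=0, a2=0, a3=0: circuit gives 0, formula gives 0.
At a1=1, a2=0, a3=0: circuit gives 1, formula gives 1.
Agrees on all 8 inputs.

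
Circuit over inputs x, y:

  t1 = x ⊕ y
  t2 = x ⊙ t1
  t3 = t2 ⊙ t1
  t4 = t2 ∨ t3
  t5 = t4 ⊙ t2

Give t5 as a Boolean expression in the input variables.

((x ⊙ (x ⊕ y)) ∨ ((x ⊙ (x ⊕ y)) ⊙ (x ⊕ y))) ⊙ (x ⊙ (x ⊕ y))

t1 = x ⊕ y
t2 = x ⊙ t1 = x ⊙ (x ⊕ y)
t3 = t2 ⊙ t1 = (x ⊙ (x ⊕ y)) ⊙ (x ⊕ y)
t4 = t2 ∨ t3 = (x ⊙ (x ⊕ y)) ∨ ((x ⊙ (x ⊕ y)) ⊙ (x ⊕ y))
t5 = t4 ⊙ t2 = ((x ⊙ (x ⊕ y)) ∨ ((x ⊙ (x ⊕ y)) ⊙ (x ⊕ y))) ⊙ (x ⊙ (x ⊕ y))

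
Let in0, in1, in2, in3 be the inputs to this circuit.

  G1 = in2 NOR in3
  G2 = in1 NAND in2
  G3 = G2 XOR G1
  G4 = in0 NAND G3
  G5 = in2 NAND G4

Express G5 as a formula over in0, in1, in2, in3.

in2 NAND (in0 NAND ((in1 NAND in2) XOR (in2 NOR in3)))

G1 = in2 NOR in3
G2 = in1 NAND in2
G3 = G2 XOR G1 = (in1 NAND in2) XOR (in2 NOR in3)
G4 = in0 NAND G3 = in0 NAND ((in1 NAND in2) XOR (in2 NOR in3))
G5 = in2 NAND G4 = in2 NAND (in0 NAND ((in1 NAND in2) XOR (in2 NOR in3)))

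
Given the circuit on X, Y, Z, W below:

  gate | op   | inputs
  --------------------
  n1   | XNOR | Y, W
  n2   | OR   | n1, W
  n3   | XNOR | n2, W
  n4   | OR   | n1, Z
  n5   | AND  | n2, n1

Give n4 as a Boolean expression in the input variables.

(Y XNOR W) OR Z

n1 = Y XNOR W
n4 = n1 OR Z = (Y XNOR W) OR Z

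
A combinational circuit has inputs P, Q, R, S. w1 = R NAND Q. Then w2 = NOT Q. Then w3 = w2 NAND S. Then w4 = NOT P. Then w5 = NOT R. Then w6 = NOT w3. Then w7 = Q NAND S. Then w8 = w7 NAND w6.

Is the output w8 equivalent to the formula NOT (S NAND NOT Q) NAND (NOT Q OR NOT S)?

Yes

w2 = NOT Q
w3 = w2 NAND S = NOT Q NAND S
w6 = NOT w3 = NOT (NOT Q NAND S)
w7 = Q NAND S
w8 = w7 NAND w6 = (Q NAND S) NAND NOT (NOT Q NAND S)
At P=0, Q=0, R=0, S=1: circuit gives 0, formula gives 0.
At P=0, Q=0, R=0, S=0: circuit gives 1, formula gives 1.
Agrees on all 16 inputs.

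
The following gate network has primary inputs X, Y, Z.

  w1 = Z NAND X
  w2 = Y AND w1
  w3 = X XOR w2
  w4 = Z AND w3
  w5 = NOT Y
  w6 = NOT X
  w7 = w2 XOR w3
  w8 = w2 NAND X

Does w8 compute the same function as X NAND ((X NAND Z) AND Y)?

Yes

w1 = Z NAND X
w2 = Y AND w1 = Y AND (Z NAND X)
w8 = w2 NAND X = (Y AND (Z NAND X)) NAND X
At X=1, Y=1, Z=0: circuit gives 0, formula gives 0.
At X=0, Y=0, Z=0: circuit gives 1, formula gives 1.
Agrees on all 8 inputs.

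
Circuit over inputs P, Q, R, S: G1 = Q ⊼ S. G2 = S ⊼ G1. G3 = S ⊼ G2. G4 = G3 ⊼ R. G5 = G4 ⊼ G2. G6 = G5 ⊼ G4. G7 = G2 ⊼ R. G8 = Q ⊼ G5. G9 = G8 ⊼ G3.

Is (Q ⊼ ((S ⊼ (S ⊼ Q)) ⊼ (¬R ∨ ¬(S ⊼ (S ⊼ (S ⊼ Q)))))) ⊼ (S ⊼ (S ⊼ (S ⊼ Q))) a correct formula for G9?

G1 = Q ⊼ S
G2 = S ⊼ G1 = S ⊼ (Q ⊼ S)
G3 = S ⊼ G2 = S ⊼ (S ⊼ (Q ⊼ S))
G4 = G3 ⊼ R = (S ⊼ (S ⊼ (Q ⊼ S))) ⊼ R
G5 = G4 ⊼ G2 = ((S ⊼ (S ⊼ (Q ⊼ S))) ⊼ R) ⊼ (S ⊼ (Q ⊼ S))
G8 = Q ⊼ G5 = Q ⊼ (((S ⊼ (S ⊼ (Q ⊼ S))) ⊼ R) ⊼ (S ⊼ (Q ⊼ S)))
G9 = G8 ⊼ G3 = (Q ⊼ (((S ⊼ (S ⊼ (Q ⊼ S))) ⊼ R) ⊼ (S ⊼ (Q ⊼ S)))) ⊼ (S ⊼ (S ⊼ (Q ⊼ S)))
At P=0, Q=0, R=0, S=0: circuit gives 0, formula gives 0.
At P=0, Q=1, R=0, S=1: circuit gives 1, formula gives 1.
Agrees on all 16 inputs.

Yes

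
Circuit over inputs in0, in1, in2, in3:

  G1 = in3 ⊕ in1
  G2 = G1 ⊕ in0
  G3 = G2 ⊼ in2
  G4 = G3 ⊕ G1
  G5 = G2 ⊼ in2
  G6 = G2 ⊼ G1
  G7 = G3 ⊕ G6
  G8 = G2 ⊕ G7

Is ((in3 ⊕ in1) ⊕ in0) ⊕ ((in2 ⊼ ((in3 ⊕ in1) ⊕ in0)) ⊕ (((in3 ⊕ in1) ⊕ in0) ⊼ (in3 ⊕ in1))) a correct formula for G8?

Yes

G1 = in3 ⊕ in1
G2 = G1 ⊕ in0 = (in3 ⊕ in1) ⊕ in0
G3 = G2 ⊼ in2 = ((in3 ⊕ in1) ⊕ in0) ⊼ in2
G6 = G2 ⊼ G1 = ((in3 ⊕ in1) ⊕ in0) ⊼ (in3 ⊕ in1)
G7 = G3 ⊕ G6 = (((in3 ⊕ in1) ⊕ in0) ⊼ in2) ⊕ (((in3 ⊕ in1) ⊕ in0) ⊼ (in3 ⊕ in1))
G8 = G2 ⊕ G7 = ((in3 ⊕ in1) ⊕ in0) ⊕ ((((in3 ⊕ in1) ⊕ in0) ⊼ in2) ⊕ (((in3 ⊕ in1) ⊕ in0) ⊼ (in3 ⊕ in1)))
At in0=0, in1=0, in2=0, in3=0: circuit gives 0, formula gives 0.
At in0=0, in1=0, in2=1, in3=1: circuit gives 1, formula gives 1.
Agrees on all 16 inputs.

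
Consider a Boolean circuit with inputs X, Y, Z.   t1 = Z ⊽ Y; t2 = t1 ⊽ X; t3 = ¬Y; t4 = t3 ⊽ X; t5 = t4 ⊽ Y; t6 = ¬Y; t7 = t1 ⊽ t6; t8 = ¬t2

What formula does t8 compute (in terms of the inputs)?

t1 = Z ⊽ Y
t2 = t1 ⊽ X = (Z ⊽ Y) ⊽ X
t8 = ¬t2 = ¬((Z ⊽ Y) ⊽ X)

¬((Z ⊽ Y) ⊽ X)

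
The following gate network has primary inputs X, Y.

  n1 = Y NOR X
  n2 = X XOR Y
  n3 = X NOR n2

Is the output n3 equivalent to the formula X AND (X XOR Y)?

n2 = X XOR Y
n3 = X NOR n2 = X NOR (X XOR Y)
At X=0, Y=0: circuit gives 1, formula gives 0.

No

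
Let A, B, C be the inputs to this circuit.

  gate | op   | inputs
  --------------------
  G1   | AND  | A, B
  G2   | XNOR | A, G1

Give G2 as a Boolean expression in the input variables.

A XNOR (A AND B)

G1 = A AND B
G2 = A XNOR G1 = A XNOR (A AND B)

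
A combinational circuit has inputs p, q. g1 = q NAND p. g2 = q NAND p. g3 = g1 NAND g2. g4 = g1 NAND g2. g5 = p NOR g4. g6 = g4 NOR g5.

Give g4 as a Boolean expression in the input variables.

g1 = q NAND p
g2 = q NAND p
g4 = g1 NAND g2 = (q NAND p) NAND (q NAND p)

(q NAND p) NAND (q NAND p)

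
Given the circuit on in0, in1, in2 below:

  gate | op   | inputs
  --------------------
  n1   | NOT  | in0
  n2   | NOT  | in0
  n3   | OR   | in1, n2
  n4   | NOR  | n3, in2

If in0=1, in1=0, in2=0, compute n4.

n2 = NOT 1 = 0
n3 = 0 OR 0 = 0
n4 = 0 NOR 0 = 1

1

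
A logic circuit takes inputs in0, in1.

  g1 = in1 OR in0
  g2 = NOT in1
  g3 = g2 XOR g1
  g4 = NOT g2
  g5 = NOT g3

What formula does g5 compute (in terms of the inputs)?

g1 = in1 OR in0
g2 = NOT in1
g3 = g2 XOR g1 = NOT in1 XOR (in1 OR in0)
g5 = NOT g3 = NOT (NOT in1 XOR (in1 OR in0))

NOT (NOT in1 XOR (in1 OR in0))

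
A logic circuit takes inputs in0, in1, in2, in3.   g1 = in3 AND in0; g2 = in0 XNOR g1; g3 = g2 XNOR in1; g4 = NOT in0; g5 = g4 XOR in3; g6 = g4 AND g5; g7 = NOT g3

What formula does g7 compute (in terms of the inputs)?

g1 = in3 AND in0
g2 = in0 XNOR g1 = in0 XNOR (in3 AND in0)
g3 = g2 XNOR in1 = (in0 XNOR (in3 AND in0)) XNOR in1
g7 = NOT g3 = NOT ((in0 XNOR (in3 AND in0)) XNOR in1)

NOT ((in0 XNOR (in3 AND in0)) XNOR in1)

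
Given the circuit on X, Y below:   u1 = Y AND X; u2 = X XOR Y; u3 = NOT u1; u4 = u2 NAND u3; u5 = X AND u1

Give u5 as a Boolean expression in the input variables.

X AND (Y AND X)

u1 = Y AND X
u5 = X AND u1 = X AND (Y AND X)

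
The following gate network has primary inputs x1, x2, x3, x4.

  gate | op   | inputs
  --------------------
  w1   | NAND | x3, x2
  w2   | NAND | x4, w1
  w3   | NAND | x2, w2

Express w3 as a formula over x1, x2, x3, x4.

x2 NAND (x4 NAND (x3 NAND x2))

w1 = x3 NAND x2
w2 = x4 NAND w1 = x4 NAND (x3 NAND x2)
w3 = x2 NAND w2 = x2 NAND (x4 NAND (x3 NAND x2))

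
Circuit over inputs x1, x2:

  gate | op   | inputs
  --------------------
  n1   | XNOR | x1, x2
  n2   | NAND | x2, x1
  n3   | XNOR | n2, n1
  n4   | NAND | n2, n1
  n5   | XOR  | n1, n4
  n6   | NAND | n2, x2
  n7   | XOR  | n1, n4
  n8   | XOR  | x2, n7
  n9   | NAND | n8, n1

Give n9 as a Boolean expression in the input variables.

n1 = x1 XNOR x2
n2 = x2 NAND x1
n4 = n2 NAND n1 = (x2 NAND x1) NAND (x1 XNOR x2)
n7 = n1 XOR n4 = (x1 XNOR x2) XOR ((x2 NAND x1) NAND (x1 XNOR x2))
n8 = x2 XOR n7 = x2 XOR ((x1 XNOR x2) XOR ((x2 NAND x1) NAND (x1 XNOR x2)))
n9 = n8 NAND n1 = (x2 XOR ((x1 XNOR x2) XOR ((x2 NAND x1) NAND (x1 XNOR x2)))) NAND (x1 XNOR x2)

(x2 XOR ((x1 XNOR x2) XOR ((x2 NAND x1) NAND (x1 XNOR x2)))) NAND (x1 XNOR x2)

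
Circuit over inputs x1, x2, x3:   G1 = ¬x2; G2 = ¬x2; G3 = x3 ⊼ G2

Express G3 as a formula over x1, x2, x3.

x3 ⊼ ¬x2

G2 = ¬x2
G3 = x3 ⊼ G2 = x3 ⊼ ¬x2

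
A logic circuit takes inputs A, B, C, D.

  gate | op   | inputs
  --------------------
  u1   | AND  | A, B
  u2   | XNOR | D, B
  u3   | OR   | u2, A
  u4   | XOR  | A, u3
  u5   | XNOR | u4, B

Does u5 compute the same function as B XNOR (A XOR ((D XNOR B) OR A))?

u2 = D XNOR B
u3 = u2 OR A = (D XNOR B) OR A
u4 = A XOR u3 = A XOR ((D XNOR B) OR A)
u5 = u4 XNOR B = (A XOR ((D XNOR B) OR A)) XNOR B
At A=0, B=0, C=0, D=0: circuit gives 0, formula gives 0.
At A=0, B=0, C=0, D=1: circuit gives 1, formula gives 1.
Agrees on all 16 inputs.

Yes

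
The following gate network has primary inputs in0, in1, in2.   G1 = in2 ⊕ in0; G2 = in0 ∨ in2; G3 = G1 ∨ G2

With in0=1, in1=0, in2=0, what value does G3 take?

G1 = 0 ⊕ 1 = 1
G2 = 1 ∨ 0 = 1
G3 = 1 ∨ 1 = 1

1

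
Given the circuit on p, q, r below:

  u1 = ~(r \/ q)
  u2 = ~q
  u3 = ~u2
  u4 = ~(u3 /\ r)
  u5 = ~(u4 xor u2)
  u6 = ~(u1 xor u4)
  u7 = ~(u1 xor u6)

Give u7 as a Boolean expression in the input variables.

~((~(r \/ q)) xor (~((~(r \/ q)) xor (~(~~q /\ r)))))

u1 = ~(r \/ q)
u2 = ~q
u3 = ~u2 = ~~q
u4 = ~(u3 /\ r) = ~(~~q /\ r)
u6 = ~(u1 xor u4) = ~((~(r \/ q)) xor (~(~~q /\ r)))
u7 = ~(u1 xor u6) = ~((~(r \/ q)) xor (~((~(r \/ q)) xor (~(~~q /\ r)))))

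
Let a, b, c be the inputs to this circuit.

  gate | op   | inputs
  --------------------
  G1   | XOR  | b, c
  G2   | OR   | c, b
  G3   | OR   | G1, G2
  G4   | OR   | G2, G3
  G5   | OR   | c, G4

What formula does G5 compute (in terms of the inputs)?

c OR ((c OR b) OR ((b XOR c) OR (c OR b)))

G1 = b XOR c
G2 = c OR b
G3 = G1 OR G2 = (b XOR c) OR (c OR b)
G4 = G2 OR G3 = (c OR b) OR ((b XOR c) OR (c OR b))
G5 = c OR G4 = c OR ((c OR b) OR ((b XOR c) OR (c OR b)))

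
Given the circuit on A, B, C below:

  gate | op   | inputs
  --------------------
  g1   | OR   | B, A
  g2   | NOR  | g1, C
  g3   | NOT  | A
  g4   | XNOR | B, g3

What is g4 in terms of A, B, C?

g3 = NOT A
g4 = B XNOR g3 = B XNOR NOT A

B XNOR NOT A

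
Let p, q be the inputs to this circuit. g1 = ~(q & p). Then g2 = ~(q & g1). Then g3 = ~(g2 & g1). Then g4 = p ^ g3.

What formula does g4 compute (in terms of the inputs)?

g1 = ~(q & p)
g2 = ~(q & g1) = ~(q & (~(q & p)))
g3 = ~(g2 & g1) = ~((~(q & (~(q & p)))) & (~(q & p)))
g4 = p ^ g3 = p ^ (~((~(q & (~(q & p)))) & (~(q & p))))

p ^ (~((~(q & (~(q & p)))) & (~(q & p))))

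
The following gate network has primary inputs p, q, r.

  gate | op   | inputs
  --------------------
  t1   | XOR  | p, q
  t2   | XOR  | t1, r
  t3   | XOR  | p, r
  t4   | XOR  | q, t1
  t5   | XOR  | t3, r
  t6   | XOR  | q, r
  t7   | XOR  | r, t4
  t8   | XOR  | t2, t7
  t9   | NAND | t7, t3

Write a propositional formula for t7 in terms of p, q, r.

r XOR (q XOR (p XOR q))

t1 = p XOR q
t4 = q XOR t1 = q XOR (p XOR q)
t7 = r XOR t4 = r XOR (q XOR (p XOR q))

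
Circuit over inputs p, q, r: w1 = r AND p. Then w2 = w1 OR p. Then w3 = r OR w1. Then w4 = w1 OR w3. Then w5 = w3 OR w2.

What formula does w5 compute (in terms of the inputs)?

(r OR (r AND p)) OR ((r AND p) OR p)

w1 = r AND p
w2 = w1 OR p = (r AND p) OR p
w3 = r OR w1 = r OR (r AND p)
w5 = w3 OR w2 = (r OR (r AND p)) OR ((r AND p) OR p)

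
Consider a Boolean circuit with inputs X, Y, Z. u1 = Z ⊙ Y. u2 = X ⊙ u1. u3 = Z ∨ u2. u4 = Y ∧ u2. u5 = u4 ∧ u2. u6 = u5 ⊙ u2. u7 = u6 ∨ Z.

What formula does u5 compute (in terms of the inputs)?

(Y ∧ (X ⊙ (Z ⊙ Y))) ∧ (X ⊙ (Z ⊙ Y))

u1 = Z ⊙ Y
u2 = X ⊙ u1 = X ⊙ (Z ⊙ Y)
u4 = Y ∧ u2 = Y ∧ (X ⊙ (Z ⊙ Y))
u5 = u4 ∧ u2 = (Y ∧ (X ⊙ (Z ⊙ Y))) ∧ (X ⊙ (Z ⊙ Y))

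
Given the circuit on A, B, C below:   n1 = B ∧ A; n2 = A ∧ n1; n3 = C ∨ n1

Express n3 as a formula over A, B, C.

C ∨ (B ∧ A)

n1 = B ∧ A
n3 = C ∨ n1 = C ∨ (B ∧ A)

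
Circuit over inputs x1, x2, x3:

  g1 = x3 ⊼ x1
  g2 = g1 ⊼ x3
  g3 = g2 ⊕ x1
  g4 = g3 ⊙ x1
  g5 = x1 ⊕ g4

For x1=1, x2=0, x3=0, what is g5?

1

g1 = 0 ⊼ 1 = 1
g2 = 1 ⊼ 0 = 1
g3 = 1 ⊕ 1 = 0
g4 = 0 ⊙ 1 = 0
g5 = 1 ⊕ 0 = 1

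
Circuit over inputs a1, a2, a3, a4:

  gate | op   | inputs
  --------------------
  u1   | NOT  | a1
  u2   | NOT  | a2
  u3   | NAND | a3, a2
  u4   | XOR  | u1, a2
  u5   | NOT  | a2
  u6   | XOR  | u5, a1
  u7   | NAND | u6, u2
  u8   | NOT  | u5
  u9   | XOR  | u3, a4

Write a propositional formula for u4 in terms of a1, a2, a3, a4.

NOT a1 XOR a2

u1 = NOT a1
u4 = u1 XOR a2 = NOT a1 XOR a2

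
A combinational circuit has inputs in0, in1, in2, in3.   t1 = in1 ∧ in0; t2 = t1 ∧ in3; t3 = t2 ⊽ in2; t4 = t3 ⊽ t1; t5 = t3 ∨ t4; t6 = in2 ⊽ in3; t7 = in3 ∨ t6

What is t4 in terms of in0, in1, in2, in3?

t1 = in1 ∧ in0
t2 = t1 ∧ in3 = (in1 ∧ in0) ∧ in3
t3 = t2 ⊽ in2 = ((in1 ∧ in0) ∧ in3) ⊽ in2
t4 = t3 ⊽ t1 = (((in1 ∧ in0) ∧ in3) ⊽ in2) ⊽ (in1 ∧ in0)

(((in1 ∧ in0) ∧ in3) ⊽ in2) ⊽ (in1 ∧ in0)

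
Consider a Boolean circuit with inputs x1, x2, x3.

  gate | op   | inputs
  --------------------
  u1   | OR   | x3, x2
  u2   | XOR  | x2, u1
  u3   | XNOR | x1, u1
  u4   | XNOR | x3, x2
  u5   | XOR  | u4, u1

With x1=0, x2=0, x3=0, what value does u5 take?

1

u1 = 0 OR 0 = 0
u4 = 0 XNOR 0 = 1
u5 = 1 XOR 0 = 1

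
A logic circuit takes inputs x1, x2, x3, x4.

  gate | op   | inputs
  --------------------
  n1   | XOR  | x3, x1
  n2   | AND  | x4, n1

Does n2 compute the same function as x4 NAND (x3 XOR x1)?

No

n1 = x3 XOR x1
n2 = x4 AND n1 = x4 AND (x3 XOR x1)
At x1=0, x2=0, x3=0, x4=0: circuit gives 0, formula gives 1.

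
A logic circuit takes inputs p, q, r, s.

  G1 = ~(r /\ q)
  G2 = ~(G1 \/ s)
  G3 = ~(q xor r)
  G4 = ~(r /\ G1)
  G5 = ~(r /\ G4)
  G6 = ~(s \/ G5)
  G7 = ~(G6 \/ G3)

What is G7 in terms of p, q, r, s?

G1 = ~(r /\ q)
G3 = ~(q xor r)
G4 = ~(r /\ G1) = ~(r /\ (~(r /\ q)))
G5 = ~(r /\ G4) = ~(r /\ (~(r /\ (~(r /\ q)))))
G6 = ~(s \/ G5) = ~(s \/ (~(r /\ (~(r /\ (~(r /\ q)))))))
G7 = ~(G6 \/ G3) = ~((~(s \/ (~(r /\ (~(r /\ (~(r /\ q)))))))) \/ (~(q xor r)))

~((~(s \/ (~(r /\ (~(r /\ (~(r /\ q)))))))) \/ (~(q xor r)))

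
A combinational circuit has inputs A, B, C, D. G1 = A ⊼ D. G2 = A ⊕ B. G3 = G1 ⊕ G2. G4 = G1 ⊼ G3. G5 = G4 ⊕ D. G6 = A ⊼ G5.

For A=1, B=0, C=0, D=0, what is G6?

0

G1 = 1 ⊼ 0 = 1
G2 = 1 ⊕ 0 = 1
G3 = 1 ⊕ 1 = 0
G4 = 1 ⊼ 0 = 1
G5 = 1 ⊕ 0 = 1
G6 = 1 ⊼ 1 = 0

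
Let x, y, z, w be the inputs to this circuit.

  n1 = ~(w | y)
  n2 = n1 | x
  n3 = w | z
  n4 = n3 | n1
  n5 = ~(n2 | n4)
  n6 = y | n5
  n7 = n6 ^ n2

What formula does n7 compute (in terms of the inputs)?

n1 = ~(w | y)
n2 = n1 | x = (~(w | y)) | x
n3 = w | z
n4 = n3 | n1 = (w | z) | (~(w | y))
n5 = ~(n2 | n4) = ~(((~(w | y)) | x) | ((w | z) | (~(w | y))))
n6 = y | n5 = y | (~(((~(w | y)) | x) | ((w | z) | (~(w | y)))))
n7 = n6 ^ n2 = (y | (~(((~(w | y)) | x) | ((w | z) | (~(w | y)))))) ^ ((~(w | y)) | x)

(y | (~(((~(w | y)) | x) | ((w | z) | (~(w | y)))))) ^ ((~(w | y)) | x)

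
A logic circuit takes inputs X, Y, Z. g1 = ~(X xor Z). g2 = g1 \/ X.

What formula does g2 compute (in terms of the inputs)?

(~(X xor Z)) \/ X

g1 = ~(X xor Z)
g2 = g1 \/ X = (~(X xor Z)) \/ X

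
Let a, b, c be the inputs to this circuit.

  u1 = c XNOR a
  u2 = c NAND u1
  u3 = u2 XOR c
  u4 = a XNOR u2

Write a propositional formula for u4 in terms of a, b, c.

u1 = c XNOR a
u2 = c NAND u1 = c NAND (c XNOR a)
u4 = a XNOR u2 = a XNOR (c NAND (c XNOR a))

a XNOR (c NAND (c XNOR a))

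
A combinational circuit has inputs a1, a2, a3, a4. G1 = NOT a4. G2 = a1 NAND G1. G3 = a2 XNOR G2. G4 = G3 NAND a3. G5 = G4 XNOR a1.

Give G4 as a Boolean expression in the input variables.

(a2 XNOR (a1 NAND NOT a4)) NAND a3

G1 = NOT a4
G2 = a1 NAND G1 = a1 NAND NOT a4
G3 = a2 XNOR G2 = a2 XNOR (a1 NAND NOT a4)
G4 = G3 NAND a3 = (a2 XNOR (a1 NAND NOT a4)) NAND a3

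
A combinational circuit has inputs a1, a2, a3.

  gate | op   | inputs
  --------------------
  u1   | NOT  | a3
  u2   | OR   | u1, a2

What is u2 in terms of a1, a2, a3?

u1 = NOT a3
u2 = u1 OR a2 = NOT a3 OR a2

NOT a3 OR a2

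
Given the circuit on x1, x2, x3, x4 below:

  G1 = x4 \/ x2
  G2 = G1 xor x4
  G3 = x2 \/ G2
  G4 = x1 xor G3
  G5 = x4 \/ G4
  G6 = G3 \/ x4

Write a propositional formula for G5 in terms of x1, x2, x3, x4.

x4 \/ (x1 xor (x2 \/ ((x4 \/ x2) xor x4)))

G1 = x4 \/ x2
G2 = G1 xor x4 = (x4 \/ x2) xor x4
G3 = x2 \/ G2 = x2 \/ ((x4 \/ x2) xor x4)
G4 = x1 xor G3 = x1 xor (x2 \/ ((x4 \/ x2) xor x4))
G5 = x4 \/ G4 = x4 \/ (x1 xor (x2 \/ ((x4 \/ x2) xor x4)))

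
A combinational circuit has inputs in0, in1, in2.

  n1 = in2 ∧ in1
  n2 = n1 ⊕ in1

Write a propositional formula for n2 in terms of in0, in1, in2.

(in2 ∧ in1) ⊕ in1

n1 = in2 ∧ in1
n2 = n1 ⊕ in1 = (in2 ∧ in1) ⊕ in1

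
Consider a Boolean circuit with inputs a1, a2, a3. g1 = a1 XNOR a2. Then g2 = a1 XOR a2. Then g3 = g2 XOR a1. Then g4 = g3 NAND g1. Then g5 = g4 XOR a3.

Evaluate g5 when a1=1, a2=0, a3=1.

g1 = 1 XNOR 0 = 0
g2 = 1 XOR 0 = 1
g3 = 1 XOR 1 = 0
g4 = 0 NAND 0 = 1
g5 = 1 XOR 1 = 0

0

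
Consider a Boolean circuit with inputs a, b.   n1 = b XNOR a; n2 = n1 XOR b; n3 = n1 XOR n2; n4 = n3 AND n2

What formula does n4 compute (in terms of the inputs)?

n1 = b XNOR a
n2 = n1 XOR b = (b XNOR a) XOR b
n3 = n1 XOR n2 = (b XNOR a) XOR ((b XNOR a) XOR b)
n4 = n3 AND n2 = ((b XNOR a) XOR ((b XNOR a) XOR b)) AND ((b XNOR a) XOR b)

((b XNOR a) XOR ((b XNOR a) XOR b)) AND ((b XNOR a) XOR b)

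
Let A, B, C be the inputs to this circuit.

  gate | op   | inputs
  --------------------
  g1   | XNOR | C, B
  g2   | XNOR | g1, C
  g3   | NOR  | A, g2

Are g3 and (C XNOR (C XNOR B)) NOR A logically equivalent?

g1 = C XNOR B
g2 = g1 XNOR C = (C XNOR B) XNOR C
g3 = A NOR g2 = A NOR ((C XNOR B) XNOR C)
At A=0, B=1, C=0: circuit gives 0, formula gives 0.
At A=0, B=0, C=0: circuit gives 1, formula gives 1.
Agrees on all 8 inputs.

Yes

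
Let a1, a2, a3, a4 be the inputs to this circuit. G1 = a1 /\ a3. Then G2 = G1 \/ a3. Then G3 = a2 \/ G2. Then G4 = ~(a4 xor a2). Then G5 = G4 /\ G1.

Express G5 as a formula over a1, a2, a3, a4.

G1 = a1 /\ a3
G4 = ~(a4 xor a2)
G5 = G4 /\ G1 = (~(a4 xor a2)) /\ (a1 /\ a3)

(~(a4 xor a2)) /\ (a1 /\ a3)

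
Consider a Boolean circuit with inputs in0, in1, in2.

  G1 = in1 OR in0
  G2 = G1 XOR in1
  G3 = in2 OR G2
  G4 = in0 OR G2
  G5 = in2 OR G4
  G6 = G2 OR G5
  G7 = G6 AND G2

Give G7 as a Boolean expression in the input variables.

G1 = in1 OR in0
G2 = G1 XOR in1 = (in1 OR in0) XOR in1
G4 = in0 OR G2 = in0 OR ((in1 OR in0) XOR in1)
G5 = in2 OR G4 = in2 OR (in0 OR ((in1 OR in0) XOR in1))
G6 = G2 OR G5 = ((in1 OR in0) XOR in1) OR (in2 OR (in0 OR ((in1 OR in0) XOR in1)))
G7 = G6 AND G2 = (((in1 OR in0) XOR in1) OR (in2 OR (in0 OR ((in1 OR in0) XOR in1)))) AND ((in1 OR in0) XOR in1)

(((in1 OR in0) XOR in1) OR (in2 OR (in0 OR ((in1 OR in0) XOR in1)))) AND ((in1 OR in0) XOR in1)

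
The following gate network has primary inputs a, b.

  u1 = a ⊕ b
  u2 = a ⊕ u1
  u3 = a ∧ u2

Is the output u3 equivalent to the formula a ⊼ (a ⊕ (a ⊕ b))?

u1 = a ⊕ b
u2 = a ⊕ u1 = a ⊕ (a ⊕ b)
u3 = a ∧ u2 = a ∧ (a ⊕ (a ⊕ b))
At a=0, b=0: circuit gives 0, formula gives 1.

No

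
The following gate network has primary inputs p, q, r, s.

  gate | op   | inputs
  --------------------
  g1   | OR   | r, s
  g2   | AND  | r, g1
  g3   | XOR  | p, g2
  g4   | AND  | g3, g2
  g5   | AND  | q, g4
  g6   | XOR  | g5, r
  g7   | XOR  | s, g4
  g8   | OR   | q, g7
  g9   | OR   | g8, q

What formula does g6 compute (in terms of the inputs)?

g1 = r OR s
g2 = r AND g1 = r AND (r OR s)
g3 = p XOR g2 = p XOR (r AND (r OR s))
g4 = g3 AND g2 = (p XOR (r AND (r OR s))) AND (r AND (r OR s))
g5 = q AND g4 = q AND ((p XOR (r AND (r OR s))) AND (r AND (r OR s)))
g6 = g5 XOR r = (q AND ((p XOR (r AND (r OR s))) AND (r AND (r OR s)))) XOR r

(q AND ((p XOR (r AND (r OR s))) AND (r AND (r OR s)))) XOR r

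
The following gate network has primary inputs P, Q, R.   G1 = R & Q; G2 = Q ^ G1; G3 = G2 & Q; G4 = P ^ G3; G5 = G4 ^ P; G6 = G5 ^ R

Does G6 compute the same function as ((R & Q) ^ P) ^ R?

No

G1 = R & Q
G2 = Q ^ G1 = Q ^ (R & Q)
G3 = G2 & Q = (Q ^ (R & Q)) & Q
G4 = P ^ G3 = P ^ ((Q ^ (R & Q)) & Q)
G5 = G4 ^ P = (P ^ ((Q ^ (R & Q)) & Q)) ^ P
G6 = G5 ^ R = ((P ^ ((Q ^ (R & Q)) & Q)) ^ P) ^ R
At P=0, Q=1, R=0: circuit gives 1, formula gives 0.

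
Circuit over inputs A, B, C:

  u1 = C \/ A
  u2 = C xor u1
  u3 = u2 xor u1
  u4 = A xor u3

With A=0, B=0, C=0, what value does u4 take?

u1 = 0 \/ 0 = 0
u2 = 0 xor 0 = 0
u3 = 0 xor 0 = 0
u4 = 0 xor 0 = 0

0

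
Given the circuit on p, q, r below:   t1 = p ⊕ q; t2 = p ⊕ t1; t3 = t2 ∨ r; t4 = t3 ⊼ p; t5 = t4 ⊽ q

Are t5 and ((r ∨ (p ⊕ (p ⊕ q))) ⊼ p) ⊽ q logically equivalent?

Yes

t1 = p ⊕ q
t2 = p ⊕ t1 = p ⊕ (p ⊕ q)
t3 = t2 ∨ r = (p ⊕ (p ⊕ q)) ∨ r
t4 = t3 ⊼ p = ((p ⊕ (p ⊕ q)) ∨ r) ⊼ p
t5 = t4 ⊽ q = (((p ⊕ (p ⊕ q)) ∨ r) ⊼ p) ⊽ q
At p=0, q=0, r=0: circuit gives 0, formula gives 0.
At p=1, q=0, r=1: circuit gives 1, formula gives 1.
Agrees on all 8 inputs.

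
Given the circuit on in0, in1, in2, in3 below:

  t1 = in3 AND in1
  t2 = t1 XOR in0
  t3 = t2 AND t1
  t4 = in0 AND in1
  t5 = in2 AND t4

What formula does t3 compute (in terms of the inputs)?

t1 = in3 AND in1
t2 = t1 XOR in0 = (in3 AND in1) XOR in0
t3 = t2 AND t1 = ((in3 AND in1) XOR in0) AND (in3 AND in1)

((in3 AND in1) XOR in0) AND (in3 AND in1)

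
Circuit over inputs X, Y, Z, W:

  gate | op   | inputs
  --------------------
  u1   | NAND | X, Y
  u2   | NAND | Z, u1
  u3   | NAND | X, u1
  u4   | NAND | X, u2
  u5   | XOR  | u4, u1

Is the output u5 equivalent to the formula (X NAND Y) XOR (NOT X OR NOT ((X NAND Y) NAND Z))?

u1 = X NAND Y
u2 = Z NAND u1 = Z NAND (X NAND Y)
u4 = X NAND u2 = X NAND (Z NAND (X NAND Y))
u5 = u4 XOR u1 = (X NAND (Z NAND (X NAND Y))) XOR (X NAND Y)
At X=0, Y=0, Z=0, W=0: circuit gives 0, formula gives 0.
At X=1, Y=0, Z=0, W=0: circuit gives 1, formula gives 1.
Agrees on all 16 inputs.

Yes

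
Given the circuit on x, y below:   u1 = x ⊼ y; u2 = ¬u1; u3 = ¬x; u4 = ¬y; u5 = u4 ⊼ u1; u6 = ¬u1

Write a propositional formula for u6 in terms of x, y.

¬(x ⊼ y)

u1 = x ⊼ y
u6 = ¬u1 = ¬(x ⊼ y)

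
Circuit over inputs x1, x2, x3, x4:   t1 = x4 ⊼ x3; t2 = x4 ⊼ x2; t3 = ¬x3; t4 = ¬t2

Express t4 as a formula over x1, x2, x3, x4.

t2 = x4 ⊼ x2
t4 = ¬t2 = ¬(x4 ⊼ x2)

¬(x4 ⊼ x2)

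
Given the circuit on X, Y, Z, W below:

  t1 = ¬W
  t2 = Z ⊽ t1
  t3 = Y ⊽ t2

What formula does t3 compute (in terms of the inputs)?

Y ⊽ (Z ⊽ ¬W)

t1 = ¬W
t2 = Z ⊽ t1 = Z ⊽ ¬W
t3 = Y ⊽ t2 = Y ⊽ (Z ⊽ ¬W)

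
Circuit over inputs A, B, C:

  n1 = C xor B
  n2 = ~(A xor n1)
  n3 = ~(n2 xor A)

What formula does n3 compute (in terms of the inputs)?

n1 = C xor B
n2 = ~(A xor n1) = ~(A xor (C xor B))
n3 = ~(n2 xor A) = ~((~(A xor (C xor B))) xor A)

~((~(A xor (C xor B))) xor A)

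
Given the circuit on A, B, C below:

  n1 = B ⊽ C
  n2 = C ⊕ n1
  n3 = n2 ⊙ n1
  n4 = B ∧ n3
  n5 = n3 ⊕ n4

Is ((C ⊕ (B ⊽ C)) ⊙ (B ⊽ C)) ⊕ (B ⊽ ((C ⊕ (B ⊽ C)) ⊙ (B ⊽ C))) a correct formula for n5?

No

n1 = B ⊽ C
n2 = C ⊕ n1 = C ⊕ (B ⊽ C)
n3 = n2 ⊙ n1 = (C ⊕ (B ⊽ C)) ⊙ (B ⊽ C)
n4 = B ∧ n3 = B ∧ ((C ⊕ (B ⊽ C)) ⊙ (B ⊽ C))
n5 = n3 ⊕ n4 = ((C ⊕ (B ⊽ C)) ⊙ (B ⊽ C)) ⊕ (B ∧ ((C ⊕ (B ⊽ C)) ⊙ (B ⊽ C)))
At A=0, B=0, C=1: circuit gives 0, formula gives 1.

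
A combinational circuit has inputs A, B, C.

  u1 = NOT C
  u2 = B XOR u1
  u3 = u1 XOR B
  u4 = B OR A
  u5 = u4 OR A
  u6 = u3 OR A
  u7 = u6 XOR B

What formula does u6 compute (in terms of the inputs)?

u1 = NOT C
u3 = u1 XOR B = NOT C XOR B
u6 = u3 OR A = (NOT C XOR B) OR A

(NOT C XOR B) OR A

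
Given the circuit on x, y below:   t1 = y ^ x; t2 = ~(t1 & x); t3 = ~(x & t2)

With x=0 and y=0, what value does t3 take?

t1 = 0 ^ 0 = 0
t2 = ~(0 & 0) = 1
t3 = ~(0 & 1) = 1

1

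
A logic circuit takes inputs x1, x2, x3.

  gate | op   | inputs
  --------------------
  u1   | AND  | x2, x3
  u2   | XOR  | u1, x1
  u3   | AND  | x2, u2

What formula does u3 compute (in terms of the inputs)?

u1 = x2 AND x3
u2 = u1 XOR x1 = (x2 AND x3) XOR x1
u3 = x2 AND u2 = x2 AND ((x2 AND x3) XOR x1)

x2 AND ((x2 AND x3) XOR x1)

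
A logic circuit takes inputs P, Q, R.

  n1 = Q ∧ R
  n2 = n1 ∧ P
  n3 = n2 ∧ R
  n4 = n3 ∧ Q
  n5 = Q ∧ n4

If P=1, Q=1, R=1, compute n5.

1

n1 = 1 ∧ 1 = 1
n2 = 1 ∧ 1 = 1
n3 = 1 ∧ 1 = 1
n4 = 1 ∧ 1 = 1
n5 = 1 ∧ 1 = 1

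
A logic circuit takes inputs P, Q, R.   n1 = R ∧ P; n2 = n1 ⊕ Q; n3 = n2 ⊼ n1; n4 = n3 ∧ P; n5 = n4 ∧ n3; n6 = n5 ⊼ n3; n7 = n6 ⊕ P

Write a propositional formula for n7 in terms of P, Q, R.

n1 = R ∧ P
n2 = n1 ⊕ Q = (R ∧ P) ⊕ Q
n3 = n2 ⊼ n1 = ((R ∧ P) ⊕ Q) ⊼ (R ∧ P)
n4 = n3 ∧ P = (((R ∧ P) ⊕ Q) ⊼ (R ∧ P)) ∧ P
n5 = n4 ∧ n3 = ((((R ∧ P) ⊕ Q) ⊼ (R ∧ P)) ∧ P) ∧ (((R ∧ P) ⊕ Q) ⊼ (R ∧ P))
n6 = n5 ⊼ n3 = (((((R ∧ P) ⊕ Q) ⊼ (R ∧ P)) ∧ P) ∧ (((R ∧ P) ⊕ Q) ⊼ (R ∧ P))) ⊼ (((R ∧ P) ⊕ Q) ⊼ (R ∧ P))
n7 = n6 ⊕ P = ((((((R ∧ P) ⊕ Q) ⊼ (R ∧ P)) ∧ P) ∧ (((R ∧ P) ⊕ Q) ⊼ (R ∧ P))) ⊼ (((R ∧ P) ⊕ Q) ⊼ (R ∧ P))) ⊕ P

((((((R ∧ P) ⊕ Q) ⊼ (R ∧ P)) ∧ P) ∧ (((R ∧ P) ⊕ Q) ⊼ (R ∧ P))) ⊼ (((R ∧ P) ⊕ Q) ⊼ (R ∧ P))) ⊕ P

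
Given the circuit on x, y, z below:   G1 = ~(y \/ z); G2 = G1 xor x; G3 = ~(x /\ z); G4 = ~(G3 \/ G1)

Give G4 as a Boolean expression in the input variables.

~((~(x /\ z)) \/ (~(y \/ z)))

G1 = ~(y \/ z)
G3 = ~(x /\ z)
G4 = ~(G3 \/ G1) = ~((~(x /\ z)) \/ (~(y \/ z)))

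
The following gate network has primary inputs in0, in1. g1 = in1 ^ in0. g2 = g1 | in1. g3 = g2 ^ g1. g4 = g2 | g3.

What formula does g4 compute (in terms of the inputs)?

g1 = in1 ^ in0
g2 = g1 | in1 = (in1 ^ in0) | in1
g3 = g2 ^ g1 = ((in1 ^ in0) | in1) ^ (in1 ^ in0)
g4 = g2 | g3 = ((in1 ^ in0) | in1) | (((in1 ^ in0) | in1) ^ (in1 ^ in0))

((in1 ^ in0) | in1) | (((in1 ^ in0) | in1) ^ (in1 ^ in0))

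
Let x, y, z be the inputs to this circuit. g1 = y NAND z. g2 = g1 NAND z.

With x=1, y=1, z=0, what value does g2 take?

g1 = 1 NAND 0 = 1
g2 = 1 NAND 0 = 1

1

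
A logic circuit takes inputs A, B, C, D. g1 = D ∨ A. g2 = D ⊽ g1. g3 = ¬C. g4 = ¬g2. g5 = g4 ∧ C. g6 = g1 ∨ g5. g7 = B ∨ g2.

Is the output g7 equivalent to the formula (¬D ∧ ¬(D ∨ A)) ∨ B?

Yes

g1 = D ∨ A
g2 = D ⊽ g1 = D ⊽ (D ∨ A)
g7 = B ∨ g2 = B ∨ (D ⊽ (D ∨ A))
At A=0, B=0, C=0, D=1: circuit gives 0, formula gives 0.
At A=0, B=0, C=0, D=0: circuit gives 1, formula gives 1.
Agrees on all 16 inputs.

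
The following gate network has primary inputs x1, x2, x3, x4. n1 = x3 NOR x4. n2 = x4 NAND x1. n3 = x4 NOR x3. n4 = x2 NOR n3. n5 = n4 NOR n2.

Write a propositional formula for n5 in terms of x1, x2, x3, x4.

n2 = x4 NAND x1
n3 = x4 NOR x3
n4 = x2 NOR n3 = x2 NOR (x4 NOR x3)
n5 = n4 NOR n2 = (x2 NOR (x4 NOR x3)) NOR (x4 NAND x1)

(x2 NOR (x4 NOR x3)) NOR (x4 NAND x1)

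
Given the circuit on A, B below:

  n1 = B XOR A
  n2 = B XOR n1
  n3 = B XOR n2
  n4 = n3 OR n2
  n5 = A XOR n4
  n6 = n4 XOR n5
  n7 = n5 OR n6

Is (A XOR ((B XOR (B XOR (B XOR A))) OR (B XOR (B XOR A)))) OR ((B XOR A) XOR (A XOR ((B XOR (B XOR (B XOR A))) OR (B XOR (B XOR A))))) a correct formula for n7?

No

n1 = B XOR A
n2 = B XOR n1 = B XOR (B XOR A)
n3 = B XOR n2 = B XOR (B XOR (B XOR A))
n4 = n3 OR n2 = (B XOR (B XOR (B XOR A))) OR (B XOR (B XOR A))
n5 = A XOR n4 = A XOR ((B XOR (B XOR (B XOR A))) OR (B XOR (B XOR A)))
n6 = n4 XOR n5 = ((B XOR (B XOR (B XOR A))) OR (B XOR (B XOR A))) XOR (A XOR ((B XOR (B XOR (B XOR A))) OR (B XOR (B XOR A))))
n7 = n5 OR n6 = (A XOR ((B XOR (B XOR (B XOR A))) OR (B XOR (B XOR A)))) OR (((B XOR (B XOR (B XOR A))) OR (B XOR (B XOR A))) XOR (A XOR ((B XOR (B XOR (B XOR A))) OR (B XOR (B XOR A)))))
At A=1, B=1: circuit gives 1, formula gives 0.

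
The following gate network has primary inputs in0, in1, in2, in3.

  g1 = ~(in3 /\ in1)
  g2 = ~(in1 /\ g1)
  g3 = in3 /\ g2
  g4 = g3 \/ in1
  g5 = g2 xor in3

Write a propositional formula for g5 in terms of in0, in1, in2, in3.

(~(in1 /\ (~(in3 /\ in1)))) xor in3

g1 = ~(in3 /\ in1)
g2 = ~(in1 /\ g1) = ~(in1 /\ (~(in3 /\ in1)))
g5 = g2 xor in3 = (~(in1 /\ (~(in3 /\ in1)))) xor in3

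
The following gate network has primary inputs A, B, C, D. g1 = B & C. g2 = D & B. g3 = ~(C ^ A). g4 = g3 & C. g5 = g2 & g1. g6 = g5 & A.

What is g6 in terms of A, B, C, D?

g1 = B & C
g2 = D & B
g5 = g2 & g1 = (D & B) & (B & C)
g6 = g5 & A = ((D & B) & (B & C)) & A

((D & B) & (B & C)) & A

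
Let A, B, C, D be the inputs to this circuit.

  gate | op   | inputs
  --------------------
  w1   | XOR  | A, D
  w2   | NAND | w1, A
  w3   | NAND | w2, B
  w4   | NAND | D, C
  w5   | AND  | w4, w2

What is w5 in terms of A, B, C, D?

w1 = A XOR D
w2 = w1 NAND A = (A XOR D) NAND A
w4 = D NAND C
w5 = w4 AND w2 = (D NAND C) AND ((A XOR D) NAND A)

(D NAND C) AND ((A XOR D) NAND A)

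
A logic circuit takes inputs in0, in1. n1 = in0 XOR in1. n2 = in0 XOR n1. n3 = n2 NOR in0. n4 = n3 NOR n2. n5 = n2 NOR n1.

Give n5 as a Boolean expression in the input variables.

(in0 XOR (in0 XOR in1)) NOR (in0 XOR in1)

n1 = in0 XOR in1
n2 = in0 XOR n1 = in0 XOR (in0 XOR in1)
n5 = n2 NOR n1 = (in0 XOR (in0 XOR in1)) NOR (in0 XOR in1)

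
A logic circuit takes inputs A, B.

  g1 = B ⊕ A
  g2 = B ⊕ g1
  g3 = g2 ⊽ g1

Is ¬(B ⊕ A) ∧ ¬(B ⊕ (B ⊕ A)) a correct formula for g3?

Yes

g1 = B ⊕ A
g2 = B ⊕ g1 = B ⊕ (B ⊕ A)
g3 = g2 ⊽ g1 = (B ⊕ (B ⊕ A)) ⊽ (B ⊕ A)
At A=0, B=1: circuit gives 0, formula gives 0.
At A=0, B=0: circuit gives 1, formula gives 1.
Agrees on all 4 inputs.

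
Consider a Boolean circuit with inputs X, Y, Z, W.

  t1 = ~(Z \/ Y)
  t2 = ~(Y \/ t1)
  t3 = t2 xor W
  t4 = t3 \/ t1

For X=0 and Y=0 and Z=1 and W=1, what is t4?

0

t1 = ~(1 \/ 0) = 0
t2 = ~(0 \/ 0) = 1
t3 = 1 xor 1 = 0
t4 = 0 \/ 0 = 0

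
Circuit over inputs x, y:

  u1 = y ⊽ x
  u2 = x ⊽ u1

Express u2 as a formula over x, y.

u1 = y ⊽ x
u2 = x ⊽ u1 = x ⊽ (y ⊽ x)

x ⊽ (y ⊽ x)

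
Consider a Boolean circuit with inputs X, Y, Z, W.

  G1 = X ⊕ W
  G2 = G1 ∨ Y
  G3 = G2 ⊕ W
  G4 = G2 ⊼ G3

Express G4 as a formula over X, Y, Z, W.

G1 = X ⊕ W
G2 = G1 ∨ Y = (X ⊕ W) ∨ Y
G3 = G2 ⊕ W = ((X ⊕ W) ∨ Y) ⊕ W
G4 = G2 ⊼ G3 = ((X ⊕ W) ∨ Y) ⊼ (((X ⊕ W) ∨ Y) ⊕ W)

((X ⊕ W) ∨ Y) ⊼ (((X ⊕ W) ∨ Y) ⊕ W)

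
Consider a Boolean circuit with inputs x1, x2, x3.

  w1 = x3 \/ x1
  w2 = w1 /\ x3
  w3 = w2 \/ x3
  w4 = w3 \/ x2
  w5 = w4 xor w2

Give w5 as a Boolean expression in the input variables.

((((x3 \/ x1) /\ x3) \/ x3) \/ x2) xor ((x3 \/ x1) /\ x3)

w1 = x3 \/ x1
w2 = w1 /\ x3 = (x3 \/ x1) /\ x3
w3 = w2 \/ x3 = ((x3 \/ x1) /\ x3) \/ x3
w4 = w3 \/ x2 = (((x3 \/ x1) /\ x3) \/ x3) \/ x2
w5 = w4 xor w2 = ((((x3 \/ x1) /\ x3) \/ x3) \/ x2) xor ((x3 \/ x1) /\ x3)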